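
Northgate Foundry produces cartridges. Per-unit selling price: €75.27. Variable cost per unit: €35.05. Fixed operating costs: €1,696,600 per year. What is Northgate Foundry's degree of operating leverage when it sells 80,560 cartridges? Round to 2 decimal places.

2.10

Total contribution margin = 80,560 × €40.22 = €3,240,123.20.
EBIT = €3,240,123.20 − €1,696,600 = €1,543,523.20.
Degree of operating leverage = €3,240,123.20 / €1,543,523.20 = 2.0992.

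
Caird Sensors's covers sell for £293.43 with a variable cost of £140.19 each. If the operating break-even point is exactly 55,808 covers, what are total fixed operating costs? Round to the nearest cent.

£8,552,017.92

Contribution margin per unit = £293.43 − £140.19 = £153.24.
Since BE = FC / CM, FC = 55,808 × £153.24 = £8,552,017.92.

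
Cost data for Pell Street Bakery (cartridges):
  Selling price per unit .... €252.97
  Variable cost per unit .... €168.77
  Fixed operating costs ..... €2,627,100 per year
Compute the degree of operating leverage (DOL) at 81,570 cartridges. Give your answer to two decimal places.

Contribution at this volume is 81,570 × €84.20 = €6,868,194.00.
Operating income = contribution − fixed costs = €6,868,194.00 − €2,627,100 = €4,241,094.00.
Degree of operating leverage = €6,868,194.00 / €4,241,094.00 = 1.6194.

1.62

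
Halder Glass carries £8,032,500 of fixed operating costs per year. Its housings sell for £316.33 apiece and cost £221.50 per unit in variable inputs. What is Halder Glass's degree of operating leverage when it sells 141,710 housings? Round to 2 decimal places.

2.49

At 141,710 units, contribution = 141,710 × £94.83 = £13,438,359.30.
EBIT = £13,438,359.30 − £8,032,500 = £5,405,859.30.
DOL = contribution ÷ EBIT = £13,438,359.30 ÷ £5,405,859.30 = 2.4859.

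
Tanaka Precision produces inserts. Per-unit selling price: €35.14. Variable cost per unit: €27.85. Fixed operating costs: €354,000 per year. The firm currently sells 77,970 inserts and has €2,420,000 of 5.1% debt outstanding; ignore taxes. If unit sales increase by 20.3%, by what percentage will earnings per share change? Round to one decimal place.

+126.8%

Total contribution margin = 77,970 × €7.29 = €568,401.30.
Operating income = contribution − fixed costs = €568,401.30 − €354,000 = €214,401.30.
After interest of €123,420.00, pre-tax earnings = €90,981.30.
Degree of combined leverage = contribution ÷ (EBIT − I) = €568,401.30 ÷ €90,981.30 = 6.2475.
EPS therefore changes by 6.2475 × (+20.3%) = +126.8%.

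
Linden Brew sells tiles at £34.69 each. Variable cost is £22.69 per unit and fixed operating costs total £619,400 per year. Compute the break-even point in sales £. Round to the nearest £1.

£1,790,582

Contribution margin per unit = £34.69 − £22.69 = £12.00, a CM ratio of £12.00 ÷ £34.69 = 0.3459.
Break-even revenue = fixed costs × price ÷ CM = £619,400 × £34.69 ÷ £12.00 = £1,790,582.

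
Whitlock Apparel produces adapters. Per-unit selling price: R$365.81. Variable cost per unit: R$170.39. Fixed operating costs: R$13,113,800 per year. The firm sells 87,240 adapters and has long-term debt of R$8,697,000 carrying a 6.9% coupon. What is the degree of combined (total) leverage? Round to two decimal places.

At 87,240 units, contribution = 87,240 × R$195.42 = R$17,048,440.80.
Subtracting fixed costs: EBIT = R$17,048,440.80 − R$13,113,800 = R$3,934,640.80. Interest = R$600,093.00, so EBIT − I = R$3,334,547.80.
DCL = contribution ÷ (EBIT − I) = R$17,048,440.80 ÷ R$3,334,547.80 = 5.1127.

5.11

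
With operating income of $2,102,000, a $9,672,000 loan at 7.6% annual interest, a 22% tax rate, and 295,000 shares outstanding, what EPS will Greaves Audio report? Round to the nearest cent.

$3.61

Interest = $735,072.00, so EBT = $2,102,000 − $735,072.00 = $1,366,928.00.
Net income = $1,366,928.00 × (1 − 0.22) = $1,066,203.84.
EPS = $1,066,203.84 ÷ 295,000 = $3.61.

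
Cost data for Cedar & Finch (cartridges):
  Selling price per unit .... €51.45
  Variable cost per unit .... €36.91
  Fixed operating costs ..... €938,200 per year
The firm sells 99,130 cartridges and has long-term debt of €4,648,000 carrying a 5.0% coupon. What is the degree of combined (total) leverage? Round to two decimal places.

5.32

Total contribution margin = 99,130 × €14.54 = €1,441,350.20.
Operating income = contribution − fixed costs = €1,441,350.20 − €938,200 = €503,150.20. Interest = €232,400.00.
DOL = €1,441,350.20 ÷ €503,150.20 = 2.8647; DFL = €503,150.20 ÷ €270,750.20 = 1.8584.
DCL = DOL × DFL = 2.8647 × 1.8584 = 5.3238.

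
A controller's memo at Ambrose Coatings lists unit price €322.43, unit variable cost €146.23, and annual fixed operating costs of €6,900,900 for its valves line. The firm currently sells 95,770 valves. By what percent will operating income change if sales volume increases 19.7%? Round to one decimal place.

Contribution at this volume is 95,770 × €176.20 = €16,874,674.00.
Subtracting fixed costs: EBIT = €16,874,674.00 − €6,900,900 = €9,973,774.00.
DOL = contribution ÷ EBIT = €16,874,674.00 ÷ €9,973,774.00 = 1.6919.
So EBIT moves 1.6919 × (+19.7%) = +33.3%.

+33.3%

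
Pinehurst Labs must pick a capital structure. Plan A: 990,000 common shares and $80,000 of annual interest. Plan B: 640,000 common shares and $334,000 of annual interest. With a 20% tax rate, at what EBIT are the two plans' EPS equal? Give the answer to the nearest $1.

$798,457

At indifference, (EBIT − 80,000)(1 − t)/990,000 = (EBIT − 334,000)(1 − t)/640,000.
The (1 − t) factor cancels: (EBIT − 80,000) × 640,000 = (EBIT − 334,000) × 990,000.
EBIT × (990,000 − 640,000) = 334,000 × 990,000 − 80,000 × 640,000 = 279,460,000,000, so EBIT = 279,460,000,000 ÷ 350,000 = 798,457.14.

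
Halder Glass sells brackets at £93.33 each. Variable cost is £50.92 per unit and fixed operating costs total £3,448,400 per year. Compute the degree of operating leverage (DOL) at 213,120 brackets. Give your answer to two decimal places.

At 213,120 units, contribution = 213,120 × £42.41 = £9,038,419.20.
Operating income = contribution − fixed costs = £9,038,419.20 − £3,448,400 = £5,590,019.20.
So DOL = total CM / EBIT = £9,038,419.20 / £5,590,019.20 = 1.6169.

1.62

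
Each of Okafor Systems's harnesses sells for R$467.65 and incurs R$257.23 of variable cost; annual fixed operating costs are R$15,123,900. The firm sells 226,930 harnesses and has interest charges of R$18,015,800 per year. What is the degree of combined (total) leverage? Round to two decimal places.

3.27

At 226,930 units, contribution = 226,930 × R$210.42 = R$47,750,610.60.
Subtracting fixed costs: EBIT = R$47,750,610.60 − R$15,123,900 = R$32,626,710.60. Interest = R$18,015,800.00, so EBIT − I = R$14,610,910.60.
DCL = contribution ÷ (EBIT − I) = R$47,750,610.60 ÷ R$14,610,910.60 = 3.2681.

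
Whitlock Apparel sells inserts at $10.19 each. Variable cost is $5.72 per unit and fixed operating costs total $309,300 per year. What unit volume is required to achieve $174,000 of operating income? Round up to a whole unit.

Contribution margin per unit = $10.19 − $5.72 = $4.47.
Required volume = (fixed costs + target profit) ÷ CM = ($309,300 + $174,000) ÷ $4.47 = 108,120.81, so 108,121 inserts.

108,121 inserts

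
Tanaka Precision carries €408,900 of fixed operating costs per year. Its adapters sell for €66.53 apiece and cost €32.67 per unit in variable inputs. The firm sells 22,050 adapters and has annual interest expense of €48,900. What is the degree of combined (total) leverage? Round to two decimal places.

2.59

At 22,050 units, contribution = 22,050 × €33.86 = €746,613.00.
Subtracting fixed costs: EBIT = €746,613.00 − €408,900 = €337,713.00. Interest = €48,900.00.
DOL = €746,613.00 ÷ €337,713.00 = 2.2108; DFL = €337,713.00 ÷ €288,813.00 = 1.1693.
DCL = DOL × DFL = 2.2108 × 1.1693 = 2.5851.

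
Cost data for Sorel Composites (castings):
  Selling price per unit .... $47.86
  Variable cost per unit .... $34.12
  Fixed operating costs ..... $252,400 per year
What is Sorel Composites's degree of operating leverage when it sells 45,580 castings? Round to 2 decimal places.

Total contribution margin = 45,580 × $13.74 = $626,269.20.
EBIT = $626,269.20 − $252,400 = $373,869.20.
DOL = contribution ÷ EBIT = $626,269.20 ÷ $373,869.20 = 1.6751.

1.68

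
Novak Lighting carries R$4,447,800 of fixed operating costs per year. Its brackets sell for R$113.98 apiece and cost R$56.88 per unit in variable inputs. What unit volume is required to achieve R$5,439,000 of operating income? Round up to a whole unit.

Each unit contributes R$113.98 − R$56.88 = R$57.10.
Required volume = (fixed costs + target profit) ÷ CM = (R$4,447,800 + R$5,439,000) ÷ R$57.10 = 173,148.86, so 173,149 brackets.

173,149 brackets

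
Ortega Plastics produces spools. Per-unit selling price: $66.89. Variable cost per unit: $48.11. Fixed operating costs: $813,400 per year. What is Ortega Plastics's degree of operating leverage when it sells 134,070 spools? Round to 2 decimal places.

1.48

Total contribution margin = 134,070 × $18.78 = $2,517,834.60.
Subtracting fixed costs: EBIT = $2,517,834.60 − $813,400 = $1,704,434.60.
DOL = contribution ÷ EBIT = $2,517,834.60 ÷ $1,704,434.60 = 1.4772.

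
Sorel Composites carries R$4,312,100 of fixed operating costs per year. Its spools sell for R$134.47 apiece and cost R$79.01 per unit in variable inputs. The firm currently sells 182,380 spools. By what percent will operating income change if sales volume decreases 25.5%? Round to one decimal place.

At 182,380 units, contribution = 182,380 × R$55.46 = R$10,114,794.80.
Subtracting fixed costs: EBIT = R$10,114,794.80 − R$4,312,100 = R$5,802,694.80.
So DOL = total CM / EBIT = R$10,114,794.80 / R$5,802,694.80 = 1.7431.
%ΔEBIT = DOL × %ΔSales = 1.7431 × -25.5% = -44.4%.

-44.4%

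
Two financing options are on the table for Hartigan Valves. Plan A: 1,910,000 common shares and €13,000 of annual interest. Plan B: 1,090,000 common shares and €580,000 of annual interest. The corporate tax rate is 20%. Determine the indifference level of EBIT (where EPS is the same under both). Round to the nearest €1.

Set EPS_A = EPS_B: (EBIT − €13,000)(1 − 0.20) ÷ 1,910,000 = (EBIT − €580,000)(1 − 0.20) ÷ 1,090,000.
The (1 − t) factor cancels: (EBIT − 13,000) × 1,090,000 = (EBIT − 580,000) × 1,910,000.
EBIT × (1,910,000 − 1,090,000) = 580,000 × 1,910,000 − 13,000 × 1,090,000 = 1,093,630,000,000, so EBIT = 1,093,630,000,000 ÷ 820,000 = 1,333,695.12.

€1,333,695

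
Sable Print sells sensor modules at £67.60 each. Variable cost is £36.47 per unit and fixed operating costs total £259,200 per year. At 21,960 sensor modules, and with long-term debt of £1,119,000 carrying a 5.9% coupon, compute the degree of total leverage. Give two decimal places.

1.91

At 21,960 units, contribution = 21,960 × £31.13 = £683,614.80.
EBIT = £683,614.80 − £259,200 = £424,414.80. Interest = £66,021.00.
DOL = £683,614.80 ÷ £424,414.80 = 1.6107; DFL = £424,414.80 ÷ £358,393.80 = 1.1842.
Combined leverage = 1.6107 × 1.1842 = 1.9074.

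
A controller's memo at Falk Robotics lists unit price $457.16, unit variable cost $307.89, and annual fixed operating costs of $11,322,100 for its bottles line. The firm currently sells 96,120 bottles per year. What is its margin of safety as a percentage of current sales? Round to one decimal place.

21.1%

Each unit contributes $457.16 − $307.89 = $149.27. Break-even units = $11,322,100 ÷ $149.27 = 75,849.80; break-even revenue = 75,849.80 × $457.16 = $34,675,495.65.
Current sales = 96,120 × $457.16 = $43,942,219.20.
Margin of safety = ($43,942,219.20 − $34,675,495.65) ÷ $43,942,219.20 = 21.1%.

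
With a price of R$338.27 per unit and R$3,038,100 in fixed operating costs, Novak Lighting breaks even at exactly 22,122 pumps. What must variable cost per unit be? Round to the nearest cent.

Contribution per unit must be FC / Q = R$3,038,100 / 22,122 = R$137.3339.
Variable cost per unit = R$338.27 − R$137.3339 = R$200.94.

R$200.94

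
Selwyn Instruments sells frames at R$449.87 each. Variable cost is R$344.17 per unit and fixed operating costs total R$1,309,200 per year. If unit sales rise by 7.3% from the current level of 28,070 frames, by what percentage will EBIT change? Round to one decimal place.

+13.1%

Contribution at this volume is 28,070 × R$105.70 = R$2,966,999.00.
Operating income = contribution − fixed costs = R$2,966,999.00 − R$1,309,200 = R$1,657,799.00.
Degree of operating leverage = R$2,966,999.00 / R$1,657,799.00 = 1.7897.
Operating income changes by 1.7897 × +7.3% = +13.1%.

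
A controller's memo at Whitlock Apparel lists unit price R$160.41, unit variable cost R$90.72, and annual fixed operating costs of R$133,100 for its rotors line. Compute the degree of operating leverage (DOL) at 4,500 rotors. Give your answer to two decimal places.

Total contribution margin = 4,500 × R$69.69 = R$313,605.00.
Operating income = contribution − fixed costs = R$313,605.00 − R$133,100 = R$180,505.00.
So DOL = total CM / EBIT = R$313,605.00 / R$180,505.00 = 1.7374.

1.74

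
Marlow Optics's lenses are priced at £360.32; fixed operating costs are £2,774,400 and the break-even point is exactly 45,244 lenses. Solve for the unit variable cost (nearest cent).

£299.00

Contribution per unit must be FC / Q = £2,774,400 / 45,244 = £61.3208.
Variable cost per unit = £360.32 − £61.3208 = £299.00.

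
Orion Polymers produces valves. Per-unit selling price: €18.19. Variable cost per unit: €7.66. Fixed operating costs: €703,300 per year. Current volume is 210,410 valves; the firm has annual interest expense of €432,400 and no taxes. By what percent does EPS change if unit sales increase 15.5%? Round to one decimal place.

+31.8%

Total contribution margin = 210,410 × €10.53 = €2,215,617.30.
EBIT = €2,215,617.30 − €703,300 = €1,512,317.30.
Interest = €432,400.00, so EBIT − I = €1,079,917.30.
DCL = total CM / (EBIT − I) = €2,215,617.30 / €1,079,917.30 = 2.0517.
%ΔEPS = DCL × %ΔSales = 2.0517 × +15.5% = +31.8%.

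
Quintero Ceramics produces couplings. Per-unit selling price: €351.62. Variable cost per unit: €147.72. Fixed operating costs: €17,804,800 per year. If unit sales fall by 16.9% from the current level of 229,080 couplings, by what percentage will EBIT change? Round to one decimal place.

At 229,080 units, contribution = 229,080 × €203.90 = €46,709,412.00.
Subtracting fixed costs: EBIT = €46,709,412.00 − €17,804,800 = €28,904,612.00.
Degree of operating leverage = €46,709,412.00 / €28,904,612.00 = 1.6160.
%ΔEBIT = DOL × %ΔSales = 1.6160 × -16.9% = -27.3%.

-27.3%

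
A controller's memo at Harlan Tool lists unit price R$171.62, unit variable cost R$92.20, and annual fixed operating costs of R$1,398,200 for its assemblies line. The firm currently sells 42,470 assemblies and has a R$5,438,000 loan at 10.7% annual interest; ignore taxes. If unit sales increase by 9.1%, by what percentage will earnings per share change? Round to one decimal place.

+22.0%

Total contribution margin = 42,470 × R$79.42 = R$3,372,967.40.
EBIT = R$3,372,967.40 − R$1,398,200 = R$1,974,767.40.
Interest = R$581,866.00, so EBIT − I = R$1,392,901.40.
Degree of combined leverage = contribution ÷ (EBIT − I) = R$3,372,967.40 ÷ R$1,392,901.40 = 2.4215.
%ΔEPS = DCL × %ΔSales = 2.4215 × +9.1% = +22.0%.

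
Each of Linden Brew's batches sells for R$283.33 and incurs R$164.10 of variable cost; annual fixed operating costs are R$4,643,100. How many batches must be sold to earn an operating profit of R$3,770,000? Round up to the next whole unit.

Unit CM = price − variable cost = R$283.33 − R$164.10 = R$119.23.
Required volume = (fixed costs + target profit) ÷ CM = (R$4,643,100 + R$3,770,000) ÷ R$119.23 = 70,561.94, so 70,562 batches.

70,562 batches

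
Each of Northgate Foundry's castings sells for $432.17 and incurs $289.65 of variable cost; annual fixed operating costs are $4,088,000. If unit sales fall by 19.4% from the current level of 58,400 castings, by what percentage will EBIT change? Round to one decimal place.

At 58,400 units, contribution = 58,400 × $142.52 = $8,323,168.00.
EBIT = $8,323,168.00 − $4,088,000 = $4,235,168.00.
So DOL = total CM / EBIT = $8,323,168.00 / $4,235,168.00 = 1.9653.
%ΔEBIT = DOL × %ΔSales = 1.9653 × -19.4% = -38.1%.

-38.1%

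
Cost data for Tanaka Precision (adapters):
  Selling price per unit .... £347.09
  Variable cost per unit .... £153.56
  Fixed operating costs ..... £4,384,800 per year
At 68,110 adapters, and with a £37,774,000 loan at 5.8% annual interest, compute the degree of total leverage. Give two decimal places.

2.00

At 68,110 units, contribution = 68,110 × £193.53 = £13,181,328.30.
Subtracting fixed costs: EBIT = £13,181,328.30 − £4,384,800 = £8,796,528.30. Interest = £2,190,892.00.
DOL = £13,181,328.30 ÷ £8,796,528.30 = 1.4985; DFL = £8,796,528.30 ÷ £6,605,636.30 = 1.3317.
Combined leverage = 1.4985 × 1.3317 = 1.9956.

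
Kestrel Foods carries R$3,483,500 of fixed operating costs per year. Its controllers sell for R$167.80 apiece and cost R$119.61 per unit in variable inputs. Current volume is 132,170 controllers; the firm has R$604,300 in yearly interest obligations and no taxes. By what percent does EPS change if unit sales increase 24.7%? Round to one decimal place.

At 132,170 units, contribution = 132,170 × R$48.19 = R$6,369,272.30.
EBIT = R$6,369,272.30 − R$3,483,500 = R$2,885,772.30.
After interest of R$604,300.00, pre-tax earnings = R$2,281,472.30.
DCL = total CM / (EBIT − I) = R$6,369,272.30 / R$2,281,472.30 = 2.7917.
%ΔEPS = DCL × %ΔSales = 2.7917 × +24.7% = +69.0%.

+69.0%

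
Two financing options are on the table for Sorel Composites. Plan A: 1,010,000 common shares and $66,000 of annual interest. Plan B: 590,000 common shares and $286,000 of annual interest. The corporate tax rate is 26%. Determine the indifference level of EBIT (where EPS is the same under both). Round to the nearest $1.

$595,048

Set EPS_A = EPS_B: (EBIT − $66,000)(1 − 0.26) ÷ 1,010,000 = (EBIT − $286,000)(1 − 0.26) ÷ 590,000.
The (1 − t) factor cancels: (EBIT − 66,000) × 590,000 = (EBIT − 286,000) × 1,010,000.
EBIT × (1,010,000 − 590,000) = 286,000 × 1,010,000 − 66,000 × 590,000 = 249,920,000,000, so EBIT = 249,920,000,000 ÷ 420,000 = 595,047.62.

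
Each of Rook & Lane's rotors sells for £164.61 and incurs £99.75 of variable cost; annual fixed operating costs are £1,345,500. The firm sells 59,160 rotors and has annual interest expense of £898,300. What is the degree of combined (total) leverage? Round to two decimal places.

2.41

Total contribution margin = 59,160 × £64.86 = £3,837,117.60.
EBIT = £3,837,117.60 − £1,345,500 = £2,491,617.60. Interest = £898,300.00.
DOL = £3,837,117.60 ÷ £2,491,617.60 = 1.5400; DFL = £2,491,617.60 ÷ £1,593,317.60 = 1.5638.
DCL = DOL × DFL = 1.5400 × 1.5638 = 2.4083.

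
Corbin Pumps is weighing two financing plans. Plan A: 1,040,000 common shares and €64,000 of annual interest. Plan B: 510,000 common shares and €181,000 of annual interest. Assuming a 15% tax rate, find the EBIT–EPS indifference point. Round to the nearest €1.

At indifference, (EBIT − 64,000)(1 − t)/1,040,000 = (EBIT − 181,000)(1 − t)/510,000.
Cancelling (1 − t) and cross-multiplying: 510,000·(EBIT − 64,000) = 1,040,000·(EBIT − 181,000).
EBIT × (1,040,000 − 510,000) = 181,000 × 1,040,000 − 64,000 × 510,000 = 155,600,000,000, so EBIT = 155,600,000,000 ÷ 530,000 = 293,584.91.

€293,585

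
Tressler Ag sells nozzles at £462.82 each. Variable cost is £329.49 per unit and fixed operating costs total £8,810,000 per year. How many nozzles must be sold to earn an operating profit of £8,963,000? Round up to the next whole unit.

133,301 nozzles

Contribution margin per unit = £462.82 − £329.49 = £133.33.
Need Q such that Q × £133.33 − £8,810,000 = £8,963,000, i.e. Q = £17,773,000 / £133.33 = 133,300.83 → 133,301.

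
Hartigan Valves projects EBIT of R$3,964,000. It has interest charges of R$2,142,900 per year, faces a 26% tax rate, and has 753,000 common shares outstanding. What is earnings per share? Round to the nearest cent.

R$1.79

Pre-tax income = R$3,964,000 − R$2,142,900.00 = R$1,821,100.00.
Net income = R$1,821,100.00 × (1 − 0.26) = R$1,347,614.00.
Per share: R$1,347,614.00 / 753,000 shares = R$1.79.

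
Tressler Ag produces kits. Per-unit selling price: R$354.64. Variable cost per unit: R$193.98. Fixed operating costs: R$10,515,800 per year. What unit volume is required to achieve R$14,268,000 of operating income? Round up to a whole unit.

Each unit contributes R$354.64 − R$193.98 = R$160.66.
Required volume = (fixed costs + target profit) ÷ CM = (R$10,515,800 + R$14,268,000) ÷ R$160.66 = 154,262.42, so 154,263 kits.

154,263 kits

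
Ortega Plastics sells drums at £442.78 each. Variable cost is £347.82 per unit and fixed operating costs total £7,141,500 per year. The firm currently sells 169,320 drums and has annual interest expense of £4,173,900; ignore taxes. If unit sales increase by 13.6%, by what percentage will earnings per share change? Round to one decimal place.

+45.9%

Contribution at this volume is 169,320 × £94.96 = £16,078,627.20.
Operating income = contribution − fixed costs = £16,078,627.20 − £7,141,500 = £8,937,127.20.
After interest of £4,173,900.00, pre-tax earnings = £4,763,227.20.
DCL = total CM / (EBIT − I) = £16,078,627.20 / £4,763,227.20 = 3.3756.
%ΔEPS = DCL × %ΔSales = 3.3756 × +13.6% = +45.9%.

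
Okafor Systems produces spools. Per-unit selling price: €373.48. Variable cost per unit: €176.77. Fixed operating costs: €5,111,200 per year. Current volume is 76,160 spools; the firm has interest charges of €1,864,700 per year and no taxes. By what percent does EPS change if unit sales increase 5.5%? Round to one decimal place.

+10.3%

Total contribution margin = 76,160 × €196.71 = €14,981,433.60.
Subtracting fixed costs: EBIT = €14,981,433.60 − €5,111,200 = €9,870,233.60.
Interest = €1,864,700.00, so EBIT − I = €8,005,533.60.
DCL = total CM / (EBIT − I) = €14,981,433.60 / €8,005,533.60 = 1.8714.
EPS therefore changes by 1.8714 × (+5.5%) = +10.3%.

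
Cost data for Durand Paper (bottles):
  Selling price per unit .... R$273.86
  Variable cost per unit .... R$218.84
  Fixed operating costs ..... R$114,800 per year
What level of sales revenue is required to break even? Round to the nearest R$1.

CM per unit = R$273.86 − R$218.84 = R$55.02; CM ratio = R$55.02 / R$273.86 = 0.2009.
Break-even sales = FC ÷ CM ratio = R$114,800 × R$273.86 / R$55.02 = R$571,413.

R$571,413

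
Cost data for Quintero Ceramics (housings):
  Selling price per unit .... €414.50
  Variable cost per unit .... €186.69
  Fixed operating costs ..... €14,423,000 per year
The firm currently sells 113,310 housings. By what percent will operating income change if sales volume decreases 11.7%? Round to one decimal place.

Total contribution margin = 113,310 × €227.81 = €25,813,151.10.
Subtracting fixed costs: EBIT = €25,813,151.10 − €14,423,000 = €11,390,151.10.
So DOL = total CM / EBIT = €25,813,151.10 / €11,390,151.10 = 2.2663.
%ΔEBIT = DOL × %ΔSales = 2.2663 × -11.7% = -26.5%.

-26.5%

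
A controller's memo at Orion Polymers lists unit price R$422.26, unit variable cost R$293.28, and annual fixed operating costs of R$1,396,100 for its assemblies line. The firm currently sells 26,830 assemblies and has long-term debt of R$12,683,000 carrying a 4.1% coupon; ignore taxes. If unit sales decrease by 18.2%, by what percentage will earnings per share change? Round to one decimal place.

-40.8%

Total contribution margin = 26,830 × R$128.98 = R$3,460,533.40.
EBIT = R$3,460,533.40 − R$1,396,100 = R$2,064,433.40.
Interest = R$520,003.00, so EBIT − I = R$1,544,430.40.
DCL = total CM / (EBIT − I) = R$3,460,533.40 / R$1,544,430.40 = 2.2407.
EPS therefore changes by 2.2407 × (-18.2%) = -40.8%.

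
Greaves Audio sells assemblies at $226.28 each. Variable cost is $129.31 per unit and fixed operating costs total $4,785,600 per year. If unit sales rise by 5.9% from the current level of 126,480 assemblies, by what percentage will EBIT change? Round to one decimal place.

+9.7%

Total contribution margin = 126,480 × $96.97 = $12,264,765.60.
EBIT = $12,264,765.60 − $4,785,600 = $7,479,165.60.
Degree of operating leverage = $12,264,765.60 / $7,479,165.60 = 1.6399.
So EBIT moves 1.6399 × (+5.9%) = +9.7%.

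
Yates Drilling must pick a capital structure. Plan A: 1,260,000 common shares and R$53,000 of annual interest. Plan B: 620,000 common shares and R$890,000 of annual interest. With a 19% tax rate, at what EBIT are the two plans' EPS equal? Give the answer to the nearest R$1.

At indifference, (EBIT − 53,000)(1 − t)/1,260,000 = (EBIT − 890,000)(1 − t)/620,000.
Cancelling (1 − t) and cross-multiplying: 620,000·(EBIT − 53,000) = 1,260,000·(EBIT − 890,000).
Solving, EBIT = (890,000·1,260,000 − 53,000·620,000) / (1,260,000 − 620,000) = 1,088,540,000,000 / 640,000 = 1,700,843.75.

R$1,700,844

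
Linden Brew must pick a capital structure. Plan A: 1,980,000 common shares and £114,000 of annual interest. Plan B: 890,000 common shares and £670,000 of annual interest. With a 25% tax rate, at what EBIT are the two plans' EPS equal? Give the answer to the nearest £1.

At indifference, (EBIT − 114,000)(1 − t)/1,980,000 = (EBIT − 670,000)(1 − t)/890,000.
The (1 − t) factor cancels: (EBIT − 114,000) × 890,000 = (EBIT − 670,000) × 1,980,000.
EBIT × (1,980,000 − 890,000) = 670,000 × 1,980,000 − 114,000 × 890,000 = 1,225,140,000,000, so EBIT = 1,225,140,000,000 ÷ 1,090,000 = 1,123,981.65.

£1,123,982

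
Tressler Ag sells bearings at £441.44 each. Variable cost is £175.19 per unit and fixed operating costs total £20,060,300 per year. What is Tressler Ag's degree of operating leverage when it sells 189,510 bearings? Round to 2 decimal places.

1.66

At 189,510 units, contribution = 189,510 × £266.25 = £50,457,037.50.
Operating income = contribution − fixed costs = £50,457,037.50 − £20,060,300 = £30,396,737.50.
Degree of operating leverage = £50,457,037.50 / £30,396,737.50 = 1.6599.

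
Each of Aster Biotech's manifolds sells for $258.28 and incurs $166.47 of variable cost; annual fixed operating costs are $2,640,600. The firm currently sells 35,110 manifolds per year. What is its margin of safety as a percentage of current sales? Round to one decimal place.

Contribution margin per unit = $258.28 − $166.47 = $91.81. Break-even units = $2,640,600 ÷ $91.81 = 28,761.57; break-even revenue = 28,761.57 × $258.28 = $7,428,539.03.
Current sales = 35,110 × $258.28 = $9,068,210.80.
Margin of safety = ($9,068,210.80 − $7,428,539.03) ÷ $9,068,210.80 = 18.1%.

18.1%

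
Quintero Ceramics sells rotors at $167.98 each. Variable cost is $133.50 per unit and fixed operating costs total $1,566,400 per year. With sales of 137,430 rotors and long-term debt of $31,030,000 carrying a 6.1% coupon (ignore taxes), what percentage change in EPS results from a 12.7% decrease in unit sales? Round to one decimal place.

Total contribution margin = 137,430 × $34.48 = $4,738,586.40.
Operating income = contribution − fixed costs = $4,738,586.40 − $1,566,400 = $3,172,186.40.
After interest of $1,892,830.00, pre-tax earnings = $1,279,356.40.
DCL = total CM / (EBIT − I) = $4,738,586.40 / $1,279,356.40 = 3.7039.
EPS therefore changes by 3.7039 × (-12.7%) = -47.0%.

-47.0%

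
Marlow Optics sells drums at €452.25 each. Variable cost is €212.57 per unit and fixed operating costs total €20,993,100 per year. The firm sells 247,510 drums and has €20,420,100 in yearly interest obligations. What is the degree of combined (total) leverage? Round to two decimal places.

Contribution at this volume is 247,510 × €239.68 = €59,323,196.80.
Operating income = contribution − fixed costs = €59,323,196.80 − €20,993,100 = €38,330,096.80. Interest = €20,420,100.00.
DOL = €59,323,196.80 ÷ €38,330,096.80 = 1.5477; DFL = €38,330,096.80 ÷ €17,909,996.80 = 2.1402.
DCL = DOL × DFL = 1.5477 × 2.1402 = 3.3124.

3.31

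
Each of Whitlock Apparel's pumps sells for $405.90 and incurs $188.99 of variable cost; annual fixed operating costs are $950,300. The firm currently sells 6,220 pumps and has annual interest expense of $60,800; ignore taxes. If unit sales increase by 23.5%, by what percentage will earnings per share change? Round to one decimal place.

Total contribution margin = 6,220 × $216.91 = $1,349,180.20.
EBIT = $1,349,180.20 − $950,300 = $398,880.20.
Interest = $60,800.00, so EBIT − I = $338,080.20.
DCL = total CM / (EBIT − I) = $1,349,180.20 / $338,080.20 = 3.9907.
EPS therefore changes by 3.9907 × (+23.5%) = +93.8%.

+93.8%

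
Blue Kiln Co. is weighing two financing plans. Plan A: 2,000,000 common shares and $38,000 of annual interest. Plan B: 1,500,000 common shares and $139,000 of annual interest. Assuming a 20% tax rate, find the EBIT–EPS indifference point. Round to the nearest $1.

Set EPS_A = EPS_B: (EBIT − $38,000)(1 − 0.20) ÷ 2,000,000 = (EBIT − $139,000)(1 − 0.20) ÷ 1,500,000.
Cancelling (1 − t) and cross-multiplying: 1,500,000·(EBIT − 38,000) = 2,000,000·(EBIT − 139,000).
EBIT × (2,000,000 − 1,500,000) = 139,000 × 2,000,000 − 38,000 × 1,500,000 = 221,000,000,000, so EBIT = 221,000,000,000 ÷ 500,000 = 442,000.00.

$442,000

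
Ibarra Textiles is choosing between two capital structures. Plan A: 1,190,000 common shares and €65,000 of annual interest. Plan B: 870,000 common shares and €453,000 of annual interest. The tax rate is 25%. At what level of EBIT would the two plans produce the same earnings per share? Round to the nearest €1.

€1,507,875

Set EPS_A = EPS_B: (EBIT − €65,000)(1 − 0.25) ÷ 1,190,000 = (EBIT − €453,000)(1 − 0.25) ÷ 870,000.
The (1 − t) factor cancels: (EBIT − 65,000) × 870,000 = (EBIT − 453,000) × 1,190,000.
EBIT × (1,190,000 − 870,000) = 453,000 × 1,190,000 − 65,000 × 870,000 = 482,520,000,000, so EBIT = 482,520,000,000 ÷ 320,000 = 1,507,875.00.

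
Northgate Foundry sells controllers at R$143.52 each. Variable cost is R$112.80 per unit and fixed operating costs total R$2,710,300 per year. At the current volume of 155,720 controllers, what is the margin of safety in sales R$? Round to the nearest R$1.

Contribution margin per unit = R$143.52 − R$112.80 = R$30.72. Break-even units = R$2,710,300 ÷ R$30.72 = 88,225.91; break-even revenue = 88,225.91 × R$143.52 = R$12,662,182.81.
Actual sales revenue = 155,720 × R$143.52 = R$22,348,934.40.
Margin of safety = R$22,348,934.40 − R$12,662,182.81 = R$9,686,752.

R$9,686,752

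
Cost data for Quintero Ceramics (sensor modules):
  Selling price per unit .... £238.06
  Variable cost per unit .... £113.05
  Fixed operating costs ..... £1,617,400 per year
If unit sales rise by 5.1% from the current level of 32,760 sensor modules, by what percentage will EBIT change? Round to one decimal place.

At 32,760 units, contribution = 32,760 × £125.01 = £4,095,327.60.
Subtracting fixed costs: EBIT = £4,095,327.60 − £1,617,400 = £2,477,927.60.
DOL = contribution ÷ EBIT = £4,095,327.60 ÷ £2,477,927.60 = 1.6527.
%ΔEBIT = DOL × %ΔSales = 1.6527 × +5.1% = +8.4%.

+8.4%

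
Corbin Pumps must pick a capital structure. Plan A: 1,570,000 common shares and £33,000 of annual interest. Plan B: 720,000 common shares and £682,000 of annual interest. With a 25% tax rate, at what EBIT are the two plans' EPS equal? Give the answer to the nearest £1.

Set EPS_A = EPS_B: (EBIT − £33,000)(1 − 0.25) ÷ 1,570,000 = (EBIT − £682,000)(1 − 0.25) ÷ 720,000.
Cancelling (1 − t) and cross-multiplying: 720,000·(EBIT − 33,000) = 1,570,000·(EBIT − 682,000).
Solving, EBIT = (682,000·1,570,000 − 33,000·720,000) / (1,570,000 − 720,000) = 1,046,980,000,000 / 850,000 = 1,231,741.18.

£1,231,741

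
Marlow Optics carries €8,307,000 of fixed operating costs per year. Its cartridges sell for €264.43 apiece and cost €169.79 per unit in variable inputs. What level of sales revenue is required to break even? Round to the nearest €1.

Contribution margin per unit = €264.43 − €169.79 = €94.64, a CM ratio of €94.64 ÷ €264.43 = 0.3579.
Break-even revenue = fixed costs × price ÷ CM = €8,307,000 × €264.43 ÷ €94.64 = €23,210,271.

€23,210,271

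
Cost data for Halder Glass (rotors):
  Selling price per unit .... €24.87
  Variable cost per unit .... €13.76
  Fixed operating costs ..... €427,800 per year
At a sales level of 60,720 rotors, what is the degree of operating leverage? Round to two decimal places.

At 60,720 units, contribution = 60,720 × €11.11 = €674,599.20.
EBIT = €674,599.20 − €427,800 = €246,799.20.
DOL = contribution ÷ EBIT = €674,599.20 ÷ €246,799.20 = 2.7334.

2.73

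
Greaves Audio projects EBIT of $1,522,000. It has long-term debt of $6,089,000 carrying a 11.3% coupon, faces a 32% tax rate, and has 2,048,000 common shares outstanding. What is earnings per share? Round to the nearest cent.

$0.28

Pre-tax income = $1,522,000 − $688,057.00 = $833,943.00.
After tax at 32%: net income = $833,943.00 × 0.68 = $567,081.24.
EPS = $567,081.24 ÷ 2,048,000 = $0.28.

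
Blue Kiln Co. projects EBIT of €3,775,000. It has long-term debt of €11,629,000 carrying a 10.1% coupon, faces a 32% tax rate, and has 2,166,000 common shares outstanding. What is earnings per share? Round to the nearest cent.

€0.82

Interest = €1,174,529.00, so EBT = €3,775,000 − €1,174,529.00 = €2,600,471.00.
After tax at 32%: net income = €2,600,471.00 × 0.68 = €1,768,320.28.
EPS = €1,768,320.28 ÷ 2,166,000 = €0.82.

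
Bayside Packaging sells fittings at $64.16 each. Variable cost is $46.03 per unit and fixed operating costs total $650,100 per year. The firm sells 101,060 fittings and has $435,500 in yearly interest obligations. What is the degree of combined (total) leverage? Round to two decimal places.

At 101,060 units, contribution = 101,060 × $18.13 = $1,832,217.80.
EBIT = $1,832,217.80 − $650,100 = $1,182,117.80. Interest = $435,500.00.
DOL = $1,832,217.80 ÷ $1,182,117.80 = 1.5499; DFL = $1,182,117.80 ÷ $746,617.80 = 1.5833.
DCL = DOL × DFL = 1.5499 × 1.5833 = 2.4540.

2.45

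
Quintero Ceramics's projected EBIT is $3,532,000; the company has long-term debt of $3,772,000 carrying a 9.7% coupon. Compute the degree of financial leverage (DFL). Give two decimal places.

Annual interest charges come to $365,884.00.
DFL = EBIT ÷ (EBIT − I) = $3,532,000 ÷ ($3,532,000 − $365,884.00) = $3,532,000 ÷ $3,166,116.00 = 1.1156.

1.12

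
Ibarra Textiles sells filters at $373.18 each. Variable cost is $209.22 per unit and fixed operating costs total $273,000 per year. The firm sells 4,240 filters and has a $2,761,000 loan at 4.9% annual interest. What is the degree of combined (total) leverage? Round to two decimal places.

2.42

Total contribution margin = 4,240 × $163.96 = $695,190.40.
Subtracting fixed costs: EBIT = $695,190.40 − $273,000 = $422,190.40. Interest = $135,289.00, so EBIT − I = $286,901.40.
DCL = contribution ÷ (EBIT − I) = $695,190.40 ÷ $286,901.40 = 2.4231.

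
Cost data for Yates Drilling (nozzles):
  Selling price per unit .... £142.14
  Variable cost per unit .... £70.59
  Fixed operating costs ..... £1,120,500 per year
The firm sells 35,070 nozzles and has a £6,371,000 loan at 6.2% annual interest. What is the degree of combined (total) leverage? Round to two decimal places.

At 35,070 units, contribution = 35,070 × £71.55 = £2,509,258.50.
Operating income = contribution − fixed costs = £2,509,258.50 − £1,120,500 = £1,388,758.50. Interest = £395,002.00, so EBIT − I = £993,756.50.
DCL = contribution ÷ (EBIT − I) = £2,509,258.50 ÷ £993,756.50 = 2.5250.

2.53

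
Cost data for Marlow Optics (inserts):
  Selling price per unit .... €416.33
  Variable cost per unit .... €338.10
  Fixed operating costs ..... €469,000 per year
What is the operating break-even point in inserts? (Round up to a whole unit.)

Unit CM = price − variable cost = €416.33 − €338.10 = €78.23.
Break-even Q = €469,000 / €78.23 = 5,995.14 → 5,996 inserts.

5,996 inserts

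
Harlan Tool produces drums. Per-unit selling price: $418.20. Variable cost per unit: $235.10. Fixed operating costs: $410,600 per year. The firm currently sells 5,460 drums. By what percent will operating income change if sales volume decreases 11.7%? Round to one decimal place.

-19.9%

At 5,460 units, contribution = 5,460 × $183.10 = $999,726.00.
EBIT = $999,726.00 − $410,600 = $589,126.00.
DOL = contribution ÷ EBIT = $999,726.00 ÷ $589,126.00 = 1.6970.
%ΔEBIT = DOL × %ΔSales = 1.6970 × -11.7% = -19.9%.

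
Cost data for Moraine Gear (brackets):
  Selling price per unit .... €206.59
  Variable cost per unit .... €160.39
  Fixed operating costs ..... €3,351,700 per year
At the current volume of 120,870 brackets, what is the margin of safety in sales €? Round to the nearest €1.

€9,982,921

Contribution margin per unit = €206.59 − €160.39 = €46.20. Break-even units = €3,351,700 ÷ €46.20 = 72,547.62; break-even revenue = 72,547.62 × €206.59 = €14,987,612.62.
Current sales = 120,870 × €206.59 = €24,970,533.30.
Margin of safety = €24,970,533.30 − €14,987,612.62 = €9,982,921.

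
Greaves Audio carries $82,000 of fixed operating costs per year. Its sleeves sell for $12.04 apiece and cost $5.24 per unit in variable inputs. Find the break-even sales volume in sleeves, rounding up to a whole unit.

Contribution margin per unit = $12.04 − $5.24 = $6.80.
Units to break even: $82,000 ÷ $6.80 = 12,058.82, rounded up to 12,059.

12,059 sleeves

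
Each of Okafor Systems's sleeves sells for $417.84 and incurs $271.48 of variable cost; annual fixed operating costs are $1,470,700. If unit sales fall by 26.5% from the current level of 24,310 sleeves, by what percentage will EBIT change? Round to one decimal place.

At 24,310 units, contribution = 24,310 × $146.36 = $3,558,011.60.
EBIT = $3,558,011.60 − $1,470,700 = $2,087,311.60.
DOL = contribution ÷ EBIT = $3,558,011.60 ÷ $2,087,311.60 = 1.7046.
So EBIT moves 1.7046 × (-26.5%) = -45.2%.

-45.2%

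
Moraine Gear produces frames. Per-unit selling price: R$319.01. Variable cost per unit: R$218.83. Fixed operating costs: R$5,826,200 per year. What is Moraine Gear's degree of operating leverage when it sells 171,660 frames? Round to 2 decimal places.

Contribution at this volume is 171,660 × R$100.18 = R$17,196,898.80.
Operating income = contribution − fixed costs = R$17,196,898.80 − R$5,826,200 = R$11,370,698.80.
So DOL = total CM / EBIT = R$17,196,898.80 / R$11,370,698.80 = 1.5124.

1.51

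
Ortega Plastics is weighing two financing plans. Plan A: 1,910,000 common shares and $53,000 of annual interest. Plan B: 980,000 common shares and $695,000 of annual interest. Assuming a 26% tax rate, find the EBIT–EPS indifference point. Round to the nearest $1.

$1,371,516

At indifference, (EBIT − 53,000)(1 − t)/1,910,000 = (EBIT − 695,000)(1 − t)/980,000.
Cancelling (1 − t) and cross-multiplying: 980,000·(EBIT − 53,000) = 1,910,000·(EBIT − 695,000).
EBIT × (1,910,000 − 980,000) = 695,000 × 1,910,000 − 53,000 × 980,000 = 1,275,510,000,000, so EBIT = 1,275,510,000,000 ÷ 930,000 = 1,371,516.13.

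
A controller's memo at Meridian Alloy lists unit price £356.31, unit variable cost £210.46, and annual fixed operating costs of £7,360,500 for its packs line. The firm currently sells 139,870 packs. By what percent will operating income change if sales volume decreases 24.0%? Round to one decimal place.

-37.5%

Contribution at this volume is 139,870 × £145.85 = £20,400,039.50.
Operating income = contribution − fixed costs = £20,400,039.50 − £7,360,500 = £13,039,539.50.
So DOL = total CM / EBIT = £20,400,039.50 / £13,039,539.50 = 1.5645.
Operating income changes by 1.5645 × -24.0% = -37.5%.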